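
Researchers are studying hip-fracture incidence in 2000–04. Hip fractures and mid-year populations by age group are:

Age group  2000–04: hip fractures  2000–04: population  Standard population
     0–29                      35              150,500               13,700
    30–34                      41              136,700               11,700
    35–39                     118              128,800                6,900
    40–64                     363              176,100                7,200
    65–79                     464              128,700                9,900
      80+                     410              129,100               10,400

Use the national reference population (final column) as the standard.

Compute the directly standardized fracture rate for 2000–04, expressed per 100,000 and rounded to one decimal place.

161.5

Age-specific rates per 100,000 for 2000–04: 23.26, 29.99, 91.61, 206.13, 360.53, 317.58.
Standard total = 59,800; weights = 0.2291, 0.1957, 0.1154, 0.1204, 0.1656, 0.1739.
Standardized rate: 0.2291×23.26 + 0.1957×29.99 + 0.1154×91.61 + 0.1204×206.13 + 0.1656×360.53 + 0.1739×317.58 = 161.5036 per 100,000.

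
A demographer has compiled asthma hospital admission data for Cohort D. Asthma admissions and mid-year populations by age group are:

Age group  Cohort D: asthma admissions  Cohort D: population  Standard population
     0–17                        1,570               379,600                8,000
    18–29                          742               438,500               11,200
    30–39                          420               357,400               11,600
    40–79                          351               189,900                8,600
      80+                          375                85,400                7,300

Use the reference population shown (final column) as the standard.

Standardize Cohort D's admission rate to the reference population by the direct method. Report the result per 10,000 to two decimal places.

Age-specific rates per 10,000 for Cohort D: 41.36, 16.92, 11.75, 18.48, 43.91.
Standard total = 46,700; weights = 0.1713, 0.2398, 0.2484, 0.1842, 0.1563.
Standardized rate: 0.1713×41.36 + 0.2398×16.92 + 0.2484×11.75 + 0.1842×18.48 + 0.1563×43.91 = 24.3302 per 10,000.

24.33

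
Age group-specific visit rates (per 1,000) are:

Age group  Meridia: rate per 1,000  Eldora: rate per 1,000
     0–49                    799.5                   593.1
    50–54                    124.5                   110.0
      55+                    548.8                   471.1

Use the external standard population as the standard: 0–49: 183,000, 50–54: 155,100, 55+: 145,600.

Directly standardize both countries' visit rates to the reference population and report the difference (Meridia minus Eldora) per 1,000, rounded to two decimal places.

Standard total = 483,700; weights = 0.3783, 0.3207, 0.3010.
Meridia: 0.3783×799.5 + 0.3207×124.5 + 0.3010×548.8 = 507.5951 per 1,000.
Eldora: 0.3783×593.1 + 0.3207×110.0 + 0.3010×471.1 = 401.4688 per 1,000.
Difference = 507.5951 − 401.4688 = 106.1263.

106.13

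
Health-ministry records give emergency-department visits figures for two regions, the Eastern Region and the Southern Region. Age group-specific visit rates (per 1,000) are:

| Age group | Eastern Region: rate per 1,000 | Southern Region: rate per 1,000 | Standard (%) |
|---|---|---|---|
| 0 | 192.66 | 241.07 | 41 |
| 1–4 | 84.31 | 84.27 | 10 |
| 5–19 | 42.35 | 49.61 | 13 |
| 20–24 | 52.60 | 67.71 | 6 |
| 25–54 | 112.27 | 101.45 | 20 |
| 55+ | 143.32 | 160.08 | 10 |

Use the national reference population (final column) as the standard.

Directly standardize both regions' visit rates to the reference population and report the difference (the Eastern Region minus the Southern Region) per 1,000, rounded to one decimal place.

-21.2

Standard weights: 0.41, 0.10, 0.13, 0.06, 0.20, 0.10.
The Eastern Region: 0.4100×192.66 + 0.1000×84.31 + 0.1300×42.35 + 0.0600×52.60 + 0.2000×112.27 + 0.1000×143.32 = 132.8691 per 1,000.
The Southern Region: 0.4100×241.07 + 0.1000×84.27 + 0.1300×49.61 + 0.0600×67.71 + 0.2000×101.45 + 0.1000×160.08 = 154.0756 per 1,000.
Difference = 132.8691 − 154.0756 = -21.2065.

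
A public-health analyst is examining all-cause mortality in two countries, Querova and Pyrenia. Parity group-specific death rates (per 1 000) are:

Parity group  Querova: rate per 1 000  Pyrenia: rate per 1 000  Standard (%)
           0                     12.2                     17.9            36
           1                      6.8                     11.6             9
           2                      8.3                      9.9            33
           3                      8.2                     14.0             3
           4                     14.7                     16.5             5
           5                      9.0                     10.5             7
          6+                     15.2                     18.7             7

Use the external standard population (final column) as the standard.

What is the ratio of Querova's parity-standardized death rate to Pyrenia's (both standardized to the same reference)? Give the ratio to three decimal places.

Standard weights: 0.36, 0.09, 0.33, 0.03, 0.05, 0.07, 0.07.
Querova: 0.3600×12.2 + 0.0900×6.8 + 0.3300×8.3 + 0.0300×8.2 + 0.0500×14.7 + 0.0700×9.0 + 0.0700×15.2 = 10.4180 per 1 000.
Pyrenia: 0.3600×17.9 + 0.0900×11.6 + 0.3300×9.9 + 0.0300×14.0 + 0.0500×16.5 + 0.0700×10.5 + 0.0700×18.7 = 14.0440 per 1 000.
Ratio = 10.4180 ÷ 14.0440 = 0.74181.

0.742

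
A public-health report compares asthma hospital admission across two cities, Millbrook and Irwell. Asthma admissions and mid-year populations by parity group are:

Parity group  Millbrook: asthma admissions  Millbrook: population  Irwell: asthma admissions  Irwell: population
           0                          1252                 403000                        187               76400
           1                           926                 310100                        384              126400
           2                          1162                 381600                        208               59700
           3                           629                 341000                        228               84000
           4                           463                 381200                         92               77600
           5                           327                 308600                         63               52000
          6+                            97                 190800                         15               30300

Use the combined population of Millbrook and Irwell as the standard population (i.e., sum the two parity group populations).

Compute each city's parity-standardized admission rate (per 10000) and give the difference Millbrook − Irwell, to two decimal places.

Parity-specific rates per 10000 for Millbrook: 31.07, 29.86, 30.45, 18.45, 12.15, 10.60, 5.08.
For Irwell: 24.48, 30.38, 34.84, 27.14, 11.86, 12.12, 4.95.
Combined standard total = 2822700; weights = 0.1698, 0.1546, 0.1563, 0.1506, 0.1625, 0.1278, 0.0783.
Millbrook: 0.1698×31.07 + 0.1546×29.86 + 0.1563×30.45 + 0.1506×18.45 + 0.1625×12.15 + 0.1278×10.60 + 0.0783×5.08 = 21.1581 per 10000.
Irwell: 0.1698×24.48 + 0.1546×30.38 + 0.1563×34.84 + 0.1506×27.14 + 0.1625×11.86 + 0.1278×12.12 + 0.0783×4.95 = 22.2512 per 10000.
Difference = 21.1581 − 22.2512 = -1.0931.

-1.09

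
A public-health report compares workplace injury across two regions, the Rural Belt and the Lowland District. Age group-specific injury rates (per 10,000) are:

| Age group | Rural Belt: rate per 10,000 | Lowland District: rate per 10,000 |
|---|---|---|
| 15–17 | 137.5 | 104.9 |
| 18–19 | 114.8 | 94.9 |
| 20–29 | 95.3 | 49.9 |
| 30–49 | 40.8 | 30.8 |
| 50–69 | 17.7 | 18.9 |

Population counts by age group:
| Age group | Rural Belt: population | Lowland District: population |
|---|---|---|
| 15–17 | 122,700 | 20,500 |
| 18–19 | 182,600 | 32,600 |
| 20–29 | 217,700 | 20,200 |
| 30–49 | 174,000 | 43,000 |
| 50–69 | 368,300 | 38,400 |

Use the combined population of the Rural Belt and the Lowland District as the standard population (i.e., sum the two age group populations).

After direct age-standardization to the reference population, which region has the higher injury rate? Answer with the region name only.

Combined standard total = 1,220,000; weights = 0.1174, 0.1764, 0.1950, 0.1779, 0.3334.
The Rural Belt: 0.1174×137.5 + 0.1764×114.8 + 0.1950×95.3 + 0.1779×40.8 + 0.3334×17.7 = 68.1303 per 10,000.
The Lowland District: 0.1174×104.9 + 0.1764×94.9 + 0.1950×49.9 + 0.1779×30.8 + 0.3334×18.9 = 50.5620 per 10,000.

Rural Belt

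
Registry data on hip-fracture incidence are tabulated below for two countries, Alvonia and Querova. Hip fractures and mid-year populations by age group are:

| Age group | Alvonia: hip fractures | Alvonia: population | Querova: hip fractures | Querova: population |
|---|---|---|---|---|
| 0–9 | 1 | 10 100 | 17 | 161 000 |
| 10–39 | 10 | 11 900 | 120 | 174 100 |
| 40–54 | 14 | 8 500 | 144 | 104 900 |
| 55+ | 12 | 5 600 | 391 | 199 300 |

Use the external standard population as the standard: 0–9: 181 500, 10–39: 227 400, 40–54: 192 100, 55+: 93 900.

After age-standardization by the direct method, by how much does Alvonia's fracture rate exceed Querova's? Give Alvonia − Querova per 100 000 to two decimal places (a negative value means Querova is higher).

14.80

Age-specific rates per 100 000 for Alvonia: 9.90, 84.03, 164.71, 214.29.
For Querova: 10.56, 68.93, 137.27, 196.19.
Standard total = 694 900; weights = 0.2612, 0.3272, 0.2764, 0.1351.
Alvonia: 0.2612×9.90 + 0.3272×84.03 + 0.2764×164.71 + 0.1351×214.29 = 104.5729 per 100 000.
Querova: 0.2612×10.56 + 0.3272×68.93 + 0.2764×137.27 + 0.1351×196.19 = 89.7718 per 100 000.
Difference = 104.5729 − 89.7718 = 14.8011.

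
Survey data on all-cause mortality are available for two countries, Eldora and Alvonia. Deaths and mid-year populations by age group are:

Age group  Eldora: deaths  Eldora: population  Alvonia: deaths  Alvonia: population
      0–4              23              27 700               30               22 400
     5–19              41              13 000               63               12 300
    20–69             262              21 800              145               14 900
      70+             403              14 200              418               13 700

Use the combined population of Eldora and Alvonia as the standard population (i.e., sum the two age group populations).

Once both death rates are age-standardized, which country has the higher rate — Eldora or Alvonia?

Age-specific rates per 1 000 for Eldora: 0.830, 3.154, 12.018, 28.380.
For Alvonia: 1.339, 5.122, 9.732, 30.511.
Combined standard total = 140 000; weights = 0.3579, 0.1807, 0.2621, 0.1993.
Eldora: 0.3579×0.830 + 0.1807×3.154 + 0.2621×12.018 + 0.1993×28.380 = 9.6734 per 1 000.
Alvonia: 0.3579×1.339 + 0.1807×5.122 + 0.2621×9.732 + 0.1993×30.511 = 10.0363 per 1 000.

Alvonia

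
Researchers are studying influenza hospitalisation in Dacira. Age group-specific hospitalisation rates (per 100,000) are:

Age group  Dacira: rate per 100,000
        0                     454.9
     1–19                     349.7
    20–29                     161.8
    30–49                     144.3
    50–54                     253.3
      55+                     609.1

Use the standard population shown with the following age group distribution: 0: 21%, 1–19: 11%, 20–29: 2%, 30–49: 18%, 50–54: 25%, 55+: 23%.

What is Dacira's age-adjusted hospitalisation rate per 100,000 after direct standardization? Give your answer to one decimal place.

366.6

Standard weights: 0.21, 0.11, 0.02, 0.18, 0.25, 0.23.
Standardized rate: 0.2100×454.9 + 0.1100×349.7 + 0.0200×161.8 + 0.1800×144.3 + 0.2500×253.3 + 0.2300×609.1 = 366.6240 per 100,000.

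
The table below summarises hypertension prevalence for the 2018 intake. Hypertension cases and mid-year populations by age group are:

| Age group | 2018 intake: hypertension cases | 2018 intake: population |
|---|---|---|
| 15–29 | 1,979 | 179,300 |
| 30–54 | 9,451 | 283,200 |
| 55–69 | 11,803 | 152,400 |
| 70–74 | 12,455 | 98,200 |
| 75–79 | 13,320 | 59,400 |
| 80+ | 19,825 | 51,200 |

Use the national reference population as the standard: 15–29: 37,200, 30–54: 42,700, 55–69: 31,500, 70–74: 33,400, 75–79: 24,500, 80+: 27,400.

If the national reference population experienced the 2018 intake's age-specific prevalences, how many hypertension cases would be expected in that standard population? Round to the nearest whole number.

Age-specific rates per 1,000 for the 2018 intake: 11.037, 33.372, 77.448, 126.833, 224.242, 387.207.
Expected hypertension cases = Σ (standard pop × age-specific rate ÷ 1,000)
= 37,200×11.037/1,000 + 42,700×33.372/1,000 + 31,500×77.448/1,000 + 33,400×126.833/1,000 + 24,500×224.242/1,000 + 27,400×387.207/1,000
= 410.59 + 1424.99 + 2439.60 + 4236.22 + 5493.94 + 10609.47 = 24614.81.

24615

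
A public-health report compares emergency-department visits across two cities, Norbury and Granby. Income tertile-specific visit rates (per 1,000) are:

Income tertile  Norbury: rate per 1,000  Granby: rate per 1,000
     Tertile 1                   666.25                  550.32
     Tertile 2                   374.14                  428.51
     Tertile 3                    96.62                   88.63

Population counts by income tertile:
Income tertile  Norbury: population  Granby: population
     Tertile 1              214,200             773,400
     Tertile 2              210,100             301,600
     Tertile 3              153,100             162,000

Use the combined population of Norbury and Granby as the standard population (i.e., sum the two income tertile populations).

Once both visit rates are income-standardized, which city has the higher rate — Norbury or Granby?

Combined standard total = 1,814,400; weights = 0.5443, 0.2820, 0.1737.
Norbury: 0.5443×666.25 + 0.2820×374.14 + 0.1737×96.62 = 484.9432 per 1,000.
Granby: 0.5443×550.32 + 0.2820×428.51 + 0.1737×88.63 = 435.7870 per 1,000.
The crude rates (408.92 vs 460.16) would put Granby higher, but that reflects its income composition; once standardized to a common income structure, Norbury has the higher underlying rate.

Norbury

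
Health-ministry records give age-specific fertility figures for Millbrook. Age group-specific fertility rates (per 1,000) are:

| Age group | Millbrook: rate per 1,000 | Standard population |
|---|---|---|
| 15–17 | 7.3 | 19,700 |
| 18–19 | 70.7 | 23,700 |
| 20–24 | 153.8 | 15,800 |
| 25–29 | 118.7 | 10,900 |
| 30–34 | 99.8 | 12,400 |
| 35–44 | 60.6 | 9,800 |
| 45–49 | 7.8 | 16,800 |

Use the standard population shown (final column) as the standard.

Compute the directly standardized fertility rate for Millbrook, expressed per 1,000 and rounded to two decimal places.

Standard total = 109,100; weights = 0.1806, 0.2172, 0.1448, 0.0999, 0.1137, 0.0898, 0.1540.
Standardized rate: 0.1806×7.3 + 0.2172×70.7 + 0.1448×153.8 + 0.0999×118.7 + 0.1137×99.8 + 0.0898×60.6 + 0.1540×7.8 = 68.7966 per 1,000.

68.80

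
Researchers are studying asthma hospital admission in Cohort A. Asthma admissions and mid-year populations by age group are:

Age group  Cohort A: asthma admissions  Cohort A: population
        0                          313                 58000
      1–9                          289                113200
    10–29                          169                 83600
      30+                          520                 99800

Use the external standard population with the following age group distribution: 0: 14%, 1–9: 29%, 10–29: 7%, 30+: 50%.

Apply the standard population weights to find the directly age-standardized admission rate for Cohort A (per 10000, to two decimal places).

42.43

Age-specific rates per 10000 for Cohort A: 53.97, 25.53, 20.22, 52.10.
Standard weights: 0.14, 0.29, 0.07, 0.50.
Standardized rate: 0.1400×53.97 + 0.2900×25.53 + 0.0700×20.22 + 0.5000×52.10 = 42.4261 per 10000.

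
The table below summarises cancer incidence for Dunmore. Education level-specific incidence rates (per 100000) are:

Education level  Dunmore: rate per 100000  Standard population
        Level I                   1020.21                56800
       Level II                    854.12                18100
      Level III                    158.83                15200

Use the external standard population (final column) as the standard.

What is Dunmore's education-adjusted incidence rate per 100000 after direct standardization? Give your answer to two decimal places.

Standard total = 90100; weights = 0.6304, 0.2009, 0.1687.
Standardized rate: 0.6304×1020.21 + 0.2009×854.12 + 0.1687×158.83 = 841.5285 per 100000.

841.53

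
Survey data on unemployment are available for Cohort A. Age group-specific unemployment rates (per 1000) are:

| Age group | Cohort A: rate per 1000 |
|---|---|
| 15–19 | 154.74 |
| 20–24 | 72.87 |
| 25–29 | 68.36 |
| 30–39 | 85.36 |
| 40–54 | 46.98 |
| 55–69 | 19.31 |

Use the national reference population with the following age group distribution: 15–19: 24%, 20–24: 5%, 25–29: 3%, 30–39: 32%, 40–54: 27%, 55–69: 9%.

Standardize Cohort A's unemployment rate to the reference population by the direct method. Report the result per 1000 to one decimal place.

84.6

Standard weights: 0.24, 0.05, 0.03, 0.32, 0.27, 0.09.
Standardized rate: 0.2400×154.74 + 0.0500×72.87 + 0.0300×68.36 + 0.3200×85.36 + 0.2700×46.98 + 0.0900×19.31 = 84.5696 per 1000.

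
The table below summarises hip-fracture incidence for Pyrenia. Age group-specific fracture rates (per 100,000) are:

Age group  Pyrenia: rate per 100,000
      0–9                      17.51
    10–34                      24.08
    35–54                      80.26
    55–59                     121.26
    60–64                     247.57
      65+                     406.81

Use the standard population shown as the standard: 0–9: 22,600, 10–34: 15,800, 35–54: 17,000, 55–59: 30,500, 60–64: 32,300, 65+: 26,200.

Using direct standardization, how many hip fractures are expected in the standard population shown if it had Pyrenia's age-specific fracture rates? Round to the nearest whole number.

Expected hip fractures = Σ (standard pop × age-specific rate ÷ 100,000)
= 22,600×17.51/100,000 + 15,800×24.08/100,000 + 17,000×80.26/100,000 + 30,500×121.26/100,000 + 32,300×247.57/100,000 + 26,200×406.81/100,000
= 3.96 + 3.80 + 13.64 + 36.98 + 79.97 + 106.58 = 244.94.

245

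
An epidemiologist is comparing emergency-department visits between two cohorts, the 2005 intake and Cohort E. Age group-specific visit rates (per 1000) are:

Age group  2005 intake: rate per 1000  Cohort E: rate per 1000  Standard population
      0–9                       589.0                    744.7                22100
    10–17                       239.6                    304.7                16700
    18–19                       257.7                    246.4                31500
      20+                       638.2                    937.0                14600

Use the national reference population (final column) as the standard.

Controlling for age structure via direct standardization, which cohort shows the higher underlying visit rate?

Standard total = 84900; weights = 0.2603, 0.1967, 0.3710, 0.1720.
The 2005 intake: 0.2603×589.0 + 0.1967×239.6 + 0.3710×257.7 + 0.1720×638.2 = 405.8126 per 1000.
Cohort E: 0.2603×744.7 + 0.1967×304.7 + 0.3710×246.4 + 0.1720×937.0 = 506.3388 per 1000.

Cohort E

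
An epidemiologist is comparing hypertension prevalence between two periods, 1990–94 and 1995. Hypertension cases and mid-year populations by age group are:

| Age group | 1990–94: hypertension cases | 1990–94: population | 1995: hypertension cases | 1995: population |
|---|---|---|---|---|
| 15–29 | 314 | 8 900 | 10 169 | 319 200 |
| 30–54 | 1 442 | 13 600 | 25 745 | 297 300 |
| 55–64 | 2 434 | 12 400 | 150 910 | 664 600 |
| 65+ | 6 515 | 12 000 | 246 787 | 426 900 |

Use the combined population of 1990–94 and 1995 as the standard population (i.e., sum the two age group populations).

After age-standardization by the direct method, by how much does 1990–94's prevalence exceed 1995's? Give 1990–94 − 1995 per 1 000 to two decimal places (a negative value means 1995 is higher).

-16.59

Age-specific rates per 1 000 for 1990–94: 35.281, 106.029, 196.290, 542.917.
For 1995: 31.858, 86.596, 227.069, 578.091.
Combined standard total = 1 754 900; weights = 0.1870, 0.1772, 0.3858, 0.2501.
1990–94: 0.1870×35.281 + 0.1772×106.029 + 0.3858×196.290 + 0.2501×542.917 = 236.8881 per 1 000.
1995: 0.1870×31.858 + 0.1772×86.596 + 0.3858×227.069 + 0.2501×578.091 = 253.4760 per 1 000.
Difference = 236.8881 − 253.4760 = -16.5879.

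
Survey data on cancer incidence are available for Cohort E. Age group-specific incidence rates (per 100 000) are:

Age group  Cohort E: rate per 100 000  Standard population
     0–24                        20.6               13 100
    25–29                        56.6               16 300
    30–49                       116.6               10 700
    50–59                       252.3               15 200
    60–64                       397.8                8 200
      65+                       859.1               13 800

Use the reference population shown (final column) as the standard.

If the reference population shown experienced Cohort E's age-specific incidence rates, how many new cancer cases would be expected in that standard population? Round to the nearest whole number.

214

Expected new cancer cases = Σ (standard pop × age-specific rate ÷ 100 000)
= 13 100×20.6/100 000 + 16 300×56.6/100 000 + 10 700×116.6/100 000 + 15 200×252.3/100 000 + 8 200×397.8/100 000 + 13 800×859.1/100 000
= 2.70 + 9.23 + 12.48 + 38.35 + 32.62 + 118.56 = 213.93.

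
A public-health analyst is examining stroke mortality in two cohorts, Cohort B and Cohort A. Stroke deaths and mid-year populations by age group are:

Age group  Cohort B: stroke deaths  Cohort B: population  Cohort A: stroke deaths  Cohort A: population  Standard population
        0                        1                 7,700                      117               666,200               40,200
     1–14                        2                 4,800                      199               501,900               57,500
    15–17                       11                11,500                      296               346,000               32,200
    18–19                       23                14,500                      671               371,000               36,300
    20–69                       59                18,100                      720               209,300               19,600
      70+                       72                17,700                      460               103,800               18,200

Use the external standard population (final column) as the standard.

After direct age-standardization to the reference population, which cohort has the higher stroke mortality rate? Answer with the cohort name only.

Age-specific rates per 100,000 for Cohort B: 12.99, 41.67, 95.65, 158.62, 325.97, 406.78.
For Cohort A: 17.56, 39.65, 85.55, 180.86, 344.00, 443.16.
Standard total = 204,000; weights = 0.1971, 0.2819, 0.1578, 0.1779, 0.0961, 0.0892.
Cohort B: 0.1971×12.99 + 0.2819×41.67 + 0.1578×95.65 + 0.1779×158.62 + 0.0961×325.97 + 0.0892×406.78 = 125.2362 per 100,000.
Cohort A: 0.1971×17.56 + 0.2819×39.65 + 0.1578×85.55 + 0.1779×180.86 + 0.0961×344.00 + 0.0892×443.16 = 132.9109 per 100,000.
The crude rates (226.11 vs 112.05) would put Cohort B higher, but that reflects its age composition; once standardized to a common age structure, Cohort A has the higher underlying rate.

Cohort A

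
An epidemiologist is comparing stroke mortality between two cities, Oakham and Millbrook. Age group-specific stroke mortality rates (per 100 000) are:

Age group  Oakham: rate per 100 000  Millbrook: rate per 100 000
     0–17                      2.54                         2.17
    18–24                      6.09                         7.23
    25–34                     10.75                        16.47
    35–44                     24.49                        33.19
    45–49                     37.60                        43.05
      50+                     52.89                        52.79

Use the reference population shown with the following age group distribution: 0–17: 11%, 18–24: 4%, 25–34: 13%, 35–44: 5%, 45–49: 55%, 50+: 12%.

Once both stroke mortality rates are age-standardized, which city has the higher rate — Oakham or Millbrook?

Millbrook

Standard weights: 0.11, 0.04, 0.13, 0.05, 0.55, 0.12.
Oakham: 0.1100×2.54 + 0.0400×6.09 + 0.1300×10.75 + 0.0500×24.49 + 0.5500×37.60 + 0.1200×52.89 = 30.1718 per 100 000.
Millbrook: 0.1100×2.17 + 0.0400×7.23 + 0.1300×16.47 + 0.0500×33.19 + 0.5500×43.05 + 0.1200×52.79 = 34.3408 per 100 000.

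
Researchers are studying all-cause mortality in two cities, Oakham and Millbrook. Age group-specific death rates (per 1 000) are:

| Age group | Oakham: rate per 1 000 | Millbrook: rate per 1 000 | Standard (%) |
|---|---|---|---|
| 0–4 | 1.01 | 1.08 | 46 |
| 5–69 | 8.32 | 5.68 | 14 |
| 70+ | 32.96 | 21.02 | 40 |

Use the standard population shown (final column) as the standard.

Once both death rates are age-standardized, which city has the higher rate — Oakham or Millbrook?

Standard weights: 0.46, 0.14, 0.40.
Oakham: 0.4600×1.01 + 0.1400×8.32 + 0.4000×32.96 = 14.8134 per 1 000.
Millbrook: 0.4600×1.08 + 0.1400×5.68 + 0.4000×21.02 = 9.7000 per 1 000.

Oakham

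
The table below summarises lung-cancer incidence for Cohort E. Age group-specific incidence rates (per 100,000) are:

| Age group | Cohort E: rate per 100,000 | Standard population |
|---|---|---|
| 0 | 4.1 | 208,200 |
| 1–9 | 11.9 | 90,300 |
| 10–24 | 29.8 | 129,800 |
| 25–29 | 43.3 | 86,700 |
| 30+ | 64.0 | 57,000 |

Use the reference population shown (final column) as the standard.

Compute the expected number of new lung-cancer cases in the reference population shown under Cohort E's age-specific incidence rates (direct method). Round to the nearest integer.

132

Expected new lung-cancer cases = Σ (standard pop × age-specific rate ÷ 100,000)
= 208,200×4.1/100,000 + 90,300×11.9/100,000 + 129,800×29.8/100,000 + 86,700×43.3/100,000 + 57,000×64.0/100,000
= 8.54 + 10.75 + 38.68 + 37.54 + 36.48 = 131.98.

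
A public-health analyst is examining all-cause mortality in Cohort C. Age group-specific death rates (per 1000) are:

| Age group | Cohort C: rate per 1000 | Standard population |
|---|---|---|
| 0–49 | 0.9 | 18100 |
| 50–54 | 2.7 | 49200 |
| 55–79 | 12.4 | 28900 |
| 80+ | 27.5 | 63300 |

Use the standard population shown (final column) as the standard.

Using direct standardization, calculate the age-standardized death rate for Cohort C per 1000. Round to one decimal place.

Standard total = 159500; weights = 0.1135, 0.3085, 0.1812, 0.3969.
Standardized rate: 0.1135×0.9 + 0.3085×2.7 + 0.1812×12.4 + 0.3969×27.5 = 14.0955 per 1000.

14.1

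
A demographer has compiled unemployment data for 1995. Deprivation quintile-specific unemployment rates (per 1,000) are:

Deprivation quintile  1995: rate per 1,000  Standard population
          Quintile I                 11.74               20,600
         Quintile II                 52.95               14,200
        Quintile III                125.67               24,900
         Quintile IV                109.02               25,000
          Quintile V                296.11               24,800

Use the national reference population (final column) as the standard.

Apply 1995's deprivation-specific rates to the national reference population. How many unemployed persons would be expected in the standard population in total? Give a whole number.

14192

Expected unemployed persons = Σ (standard pop × deprivation-specific rate ÷ 1,000)
= 20,600×11.74/1,000 + 14,200×52.95/1,000 + 24,900×125.67/1,000 + 25,000×109.02/1,000 + 24,800×296.11/1,000
= 241.84 + 751.89 + 3129.18 + 2725.50 + 7343.53 = 14191.94.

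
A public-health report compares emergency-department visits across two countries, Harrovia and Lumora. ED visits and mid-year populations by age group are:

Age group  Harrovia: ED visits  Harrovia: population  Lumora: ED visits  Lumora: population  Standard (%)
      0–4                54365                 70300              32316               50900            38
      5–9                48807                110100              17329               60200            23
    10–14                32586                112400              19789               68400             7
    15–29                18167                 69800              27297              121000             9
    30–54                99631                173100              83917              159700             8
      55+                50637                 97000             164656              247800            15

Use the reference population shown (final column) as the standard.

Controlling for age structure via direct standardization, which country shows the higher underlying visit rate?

Harrovia

Age-specific rates per 1000 for Harrovia: 773.329, 443.297, 289.911, 260.272, 575.569, 522.031.
For Lumora: 634.892, 287.857, 289.313, 225.595, 525.466, 664.471.
Standard weights: 0.38, 0.23, 0.07, 0.09, 0.08, 0.15.
Harrovia: 0.3800×773.329 + 0.2300×443.297 + 0.0700×289.911 + 0.0900×260.272 + 0.0800×575.569 + 0.1500×522.031 = 563.8916 per 1000.
Lumora: 0.3800×634.892 + 0.2300×287.857 + 0.0700×289.313 + 0.0900×225.595 + 0.0800×525.466 + 0.1500×664.471 = 489.7296 per 1000.
The crude rates (480.79 vs 487.72) would put Lumora higher, but that reflects its age composition; once standardized to a common age structure, Harrovia has the higher underlying rate.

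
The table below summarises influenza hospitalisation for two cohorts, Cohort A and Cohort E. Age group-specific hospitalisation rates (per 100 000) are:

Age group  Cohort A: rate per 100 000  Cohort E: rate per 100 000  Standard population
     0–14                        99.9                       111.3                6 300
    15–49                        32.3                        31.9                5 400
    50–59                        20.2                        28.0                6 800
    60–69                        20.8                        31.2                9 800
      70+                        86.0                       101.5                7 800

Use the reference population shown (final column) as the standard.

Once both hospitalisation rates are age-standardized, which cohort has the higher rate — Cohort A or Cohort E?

Standard total = 36 100; weights = 0.1745, 0.1496, 0.1884, 0.2715, 0.2161.
Cohort A: 0.1745×99.9 + 0.1496×32.3 + 0.1884×20.2 + 0.2715×20.8 + 0.2161×86.0 = 50.2989 per 100 000.
Cohort E: 0.1745×111.3 + 0.1496×31.9 + 0.1884×28.0 + 0.2715×31.2 + 0.2161×101.5 = 59.8701 per 100 000.

Cohort E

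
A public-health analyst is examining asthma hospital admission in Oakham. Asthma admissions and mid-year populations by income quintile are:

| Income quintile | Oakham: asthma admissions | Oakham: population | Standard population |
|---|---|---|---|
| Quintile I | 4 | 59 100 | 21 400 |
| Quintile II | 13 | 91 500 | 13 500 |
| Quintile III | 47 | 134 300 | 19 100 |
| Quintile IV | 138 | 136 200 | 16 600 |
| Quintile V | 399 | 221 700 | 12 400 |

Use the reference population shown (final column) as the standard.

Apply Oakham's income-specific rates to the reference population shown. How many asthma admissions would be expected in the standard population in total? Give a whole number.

49

Income-specific rates per 10 000 for Oakham: 0.68, 1.42, 3.50, 10.13, 18.00.
Expected asthma admissions = Σ (standard pop × income-specific rate ÷ 10 000)
= 21 400×0.68/10 000 + 13 500×1.42/10 000 + 19 100×3.50/10 000 + 16 600×10.13/10 000 + 12 400×18.00/10 000
= 1.45 + 1.92 + 6.68 + 16.82 + 22.32 = 49.19.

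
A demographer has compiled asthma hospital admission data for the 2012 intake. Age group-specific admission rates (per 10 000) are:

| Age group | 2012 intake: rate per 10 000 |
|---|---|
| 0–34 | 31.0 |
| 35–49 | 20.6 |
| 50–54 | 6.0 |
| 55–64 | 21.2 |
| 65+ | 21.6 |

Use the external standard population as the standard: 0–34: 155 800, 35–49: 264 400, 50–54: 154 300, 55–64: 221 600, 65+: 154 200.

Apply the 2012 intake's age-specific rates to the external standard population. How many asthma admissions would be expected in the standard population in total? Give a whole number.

1923

Expected asthma admissions = Σ (standard pop × age-specific rate ÷ 10 000)
= 155 800×31.0/10 000 + 264 400×20.6/10 000 + 154 300×6.0/10 000 + 221 600×21.2/10 000 + 154 200×21.6/10 000
= 482.98 + 544.66 + 92.58 + 469.79 + 333.07 = 1923.09.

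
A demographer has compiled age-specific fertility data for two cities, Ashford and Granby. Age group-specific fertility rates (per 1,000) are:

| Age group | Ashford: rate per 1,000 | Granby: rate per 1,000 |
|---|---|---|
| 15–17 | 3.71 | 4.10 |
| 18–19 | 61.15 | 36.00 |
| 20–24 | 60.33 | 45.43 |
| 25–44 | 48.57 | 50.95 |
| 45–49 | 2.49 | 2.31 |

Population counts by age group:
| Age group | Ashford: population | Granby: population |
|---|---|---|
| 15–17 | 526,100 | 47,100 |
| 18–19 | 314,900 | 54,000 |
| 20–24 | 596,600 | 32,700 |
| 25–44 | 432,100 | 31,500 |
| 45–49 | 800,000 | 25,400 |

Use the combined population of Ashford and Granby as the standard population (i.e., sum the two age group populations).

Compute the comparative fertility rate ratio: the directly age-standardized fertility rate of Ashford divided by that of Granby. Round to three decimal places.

Combined standard total = 2,860,400; weights = 0.2004, 0.1290, 0.2200, 0.1621, 0.2886.
Ashford: 0.2004×3.71 + 0.1290×61.15 + 0.2200×60.33 + 0.1621×48.57 + 0.2886×2.49 = 30.4932 per 1,000.
Granby: 0.2004×4.10 + 0.1290×36.00 + 0.2200×45.43 + 0.1621×50.95 + 0.2886×2.31 = 24.3836 per 1,000.
Ratio = 30.4932 ÷ 24.3836 = 1.25056.

1.251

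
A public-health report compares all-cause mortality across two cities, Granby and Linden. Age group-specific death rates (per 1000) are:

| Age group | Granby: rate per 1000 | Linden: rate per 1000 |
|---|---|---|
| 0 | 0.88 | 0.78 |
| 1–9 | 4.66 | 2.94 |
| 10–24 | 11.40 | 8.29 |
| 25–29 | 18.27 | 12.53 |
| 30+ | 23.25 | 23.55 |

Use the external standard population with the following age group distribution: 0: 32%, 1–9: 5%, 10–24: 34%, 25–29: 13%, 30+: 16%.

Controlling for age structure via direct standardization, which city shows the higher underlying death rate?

Granby

Standard weights: 0.32, 0.05, 0.34, 0.13, 0.16.
Granby: 0.3200×0.88 + 0.0500×4.66 + 0.3400×11.40 + 0.1300×18.27 + 0.1600×23.25 = 10.4857 per 1000.
Linden: 0.3200×0.78 + 0.0500×2.94 + 0.3400×8.29 + 0.1300×12.53 + 0.1600×23.55 = 8.6121 per 1000.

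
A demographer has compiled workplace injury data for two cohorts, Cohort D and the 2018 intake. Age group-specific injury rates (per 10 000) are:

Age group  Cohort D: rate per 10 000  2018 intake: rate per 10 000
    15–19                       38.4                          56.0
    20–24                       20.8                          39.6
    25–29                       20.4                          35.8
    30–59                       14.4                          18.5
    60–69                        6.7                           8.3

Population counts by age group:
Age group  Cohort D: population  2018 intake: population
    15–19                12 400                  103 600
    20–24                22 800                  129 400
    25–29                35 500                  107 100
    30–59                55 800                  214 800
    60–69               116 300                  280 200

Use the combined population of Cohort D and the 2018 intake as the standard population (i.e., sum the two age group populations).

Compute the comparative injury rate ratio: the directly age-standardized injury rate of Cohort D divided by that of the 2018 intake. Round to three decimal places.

0.659

Combined standard total = 1 077 900; weights = 0.1076, 0.1412, 0.1323, 0.2510, 0.3678.
Cohort D: 0.1076×38.4 + 0.1412×20.8 + 0.1323×20.4 + 0.2510×14.4 + 0.3678×6.7 = 15.8478 per 10 000.
The 2018 intake: 0.1076×56.0 + 0.1412×39.6 + 0.1323×35.8 + 0.2510×18.5 + 0.3678×8.3 = 24.0516 per 10 000.
Ratio = 15.8478 ÷ 24.0516 = 0.65891.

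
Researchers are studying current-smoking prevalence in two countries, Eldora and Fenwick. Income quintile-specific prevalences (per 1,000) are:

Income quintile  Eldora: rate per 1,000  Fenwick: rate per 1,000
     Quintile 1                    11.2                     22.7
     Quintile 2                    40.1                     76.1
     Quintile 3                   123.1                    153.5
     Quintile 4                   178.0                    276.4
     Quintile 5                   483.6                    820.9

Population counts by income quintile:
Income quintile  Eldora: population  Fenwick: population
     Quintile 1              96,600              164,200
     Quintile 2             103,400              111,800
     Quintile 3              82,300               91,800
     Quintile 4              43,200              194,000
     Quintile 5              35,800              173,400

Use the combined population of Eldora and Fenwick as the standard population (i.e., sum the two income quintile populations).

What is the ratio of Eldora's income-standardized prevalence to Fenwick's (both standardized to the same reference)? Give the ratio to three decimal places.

Combined standard total = 1,096,500; weights = 0.2378, 0.1963, 0.1588, 0.2163, 0.1908.
Eldora: 0.2378×11.2 + 0.1963×40.1 + 0.1588×123.1 + 0.2163×178.0 + 0.1908×483.6 = 160.8508 per 1,000.
Fenwick: 0.2378×22.7 + 0.1963×76.1 + 0.1588×153.5 + 0.2163×276.4 + 0.1908×820.9 = 261.1177 per 1,000.
Ratio = 160.8508 ÷ 261.1177 = 0.61601.

0.616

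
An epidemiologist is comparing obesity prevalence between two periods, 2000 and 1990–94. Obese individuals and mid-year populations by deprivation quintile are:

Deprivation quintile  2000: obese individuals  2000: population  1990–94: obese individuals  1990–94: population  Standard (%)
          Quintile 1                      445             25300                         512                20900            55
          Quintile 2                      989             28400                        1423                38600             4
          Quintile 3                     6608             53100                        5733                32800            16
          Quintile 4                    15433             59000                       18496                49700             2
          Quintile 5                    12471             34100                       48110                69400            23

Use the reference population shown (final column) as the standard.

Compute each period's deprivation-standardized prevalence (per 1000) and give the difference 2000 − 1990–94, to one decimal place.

Deprivation-specific rates per 1000 for 2000: 17.589, 34.824, 124.444, 261.576, 365.718.
For 1990–94: 24.498, 36.865, 174.787, 372.153, 693.228.
Standard weights: 0.55, 0.04, 0.16, 0.02, 0.23.
2000: 0.5500×17.589 + 0.0400×34.824 + 0.1600×124.444 + 0.0200×261.576 + 0.2300×365.718 = 120.3248 per 1000.
1990–94: 0.5500×24.498 + 0.0400×36.865 + 0.1600×174.787 + 0.0200×372.153 + 0.2300×693.228 = 209.7996 per 1000.
Difference = 120.3248 − 209.7996 = -89.4748.

-89.5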